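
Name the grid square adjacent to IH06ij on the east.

IH06jj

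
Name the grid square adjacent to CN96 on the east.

Longitude square 9; +1 → 10, wraps to 0, carry into field.
Longitude field C = 2; +1 → 3 = D.
The latitude characters are unchanged.

DN06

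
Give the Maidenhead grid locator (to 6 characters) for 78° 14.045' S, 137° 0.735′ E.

Shift to the Maidenhead origin (180°W, 90°S): lon 317.0122, lat 11.7659.
Field (20°×10°, letters A–R): 317.0122/20 → 15 → P, 11.7659/10 → 1 → B; chars PB.
Square (2°×1°, digits 0–9): 17.0122/2 → 8, 1.7659/1 → 1; chars 81.
Subsquare (5′×2.5′, letters a–x): 1.0122/0.0833333 → 12 → m, 0.7659/0.0416667 → 18 → s; chars ms.

PB81ms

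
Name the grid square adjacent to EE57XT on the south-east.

Longitude subsquare x = 23; +1 → 24, wraps to 0 = a, carry into square.
Longitude square 5; +1 → 6.
Latitude subsquare t = 19; −1 → 18 = s.

EE67as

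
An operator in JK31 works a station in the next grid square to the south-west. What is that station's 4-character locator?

JK20

Longitude square 3; −1 → 2.
Latitude square 1; −1 → 0.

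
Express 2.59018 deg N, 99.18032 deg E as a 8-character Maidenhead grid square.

Add 180° to longitude and 90° to latitude: 279.18032, 92.59018.
Field: lon ⌊279.18032/20⌋ = 13 → N; lat ⌊92.59018/10⌋ = 9 → J.
Square: lon ⌊19.18032/2⌋ = 9; lat ⌊2.59018/1⌋ = 2.
Subsquare: lon ⌊1.18032/0.0833333⌋ = 14 → o; lat ⌊0.59018/0.0416667⌋ = 14 → o.
Extended square: lon ⌊0.01365/0.00833333⌋ = 1; lat ⌊0.00685/0.00416667⌋ = 1.

NJ92oo11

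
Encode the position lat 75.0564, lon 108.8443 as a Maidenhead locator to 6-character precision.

OQ45kb

Add 180° to longitude and 90° to latitude: 288.8443, 165.0564.
Field (20°×10°, letters A–R): lon ⌊288.8443/20⌋ = 14 → O; lat ⌊165.0564/10⌋ = 16 → Q.
Square (2°×1°, digits 0–9): lon ⌊8.8443/2⌋ = 4; lat ⌊5.0564/1⌋ = 5.
Subsquare (5′×2.5′, letters a–x): lon ⌊0.8443/0.0833333⌋ = 10 → k; lat ⌊0.0564/0.0416667⌋ = 1 → b.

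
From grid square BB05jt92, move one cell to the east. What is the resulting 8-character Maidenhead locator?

BB05kt02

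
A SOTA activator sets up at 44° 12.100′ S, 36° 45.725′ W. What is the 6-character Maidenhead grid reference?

Add 180° to longitude and 90° to latitude: 143.2379, 45.7983.
Field: 143.2379/20 → 7 → H, 45.7983/10 → 4 → E; chars HE.
Square: 3.2379/2 → 1, 5.7983/1 → 5; chars 15.
Subsquare: 1.2379/0.0833333 → 14 → o, 0.7983/0.0416667 → 19 → t; chars ot.

HE15ot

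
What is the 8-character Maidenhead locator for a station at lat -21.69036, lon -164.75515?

Offset from 180°W / 90°S: lon 15.24485°, lat 68.30964°.
Field (20°×10°, letters A–R): 15.24485/20 → 0 → A, 68.30964/10 → 6 → G; chars AG.
Square (2°×1°, digits 0–9): 15.24485/2 → 7, 8.30964/1 → 8; chars 78.
Subsquare (5′×2.5′, letters a–x): 1.24485/0.0833333 → 14 → o, 0.30964/0.0416667 → 7 → h; chars oh.
Extended square (30″×15″, digits 0–9): 0.07818/0.00833333 → 9, 0.01797/0.00416667 → 4; chars 94.

AG78oh94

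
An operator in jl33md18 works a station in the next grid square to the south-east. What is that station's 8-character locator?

Longitude extended square 1; +1 → 2.
Latitude extended square 8; −1 → 7.

JL33md27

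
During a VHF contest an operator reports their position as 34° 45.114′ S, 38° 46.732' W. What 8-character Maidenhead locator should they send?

Add 180° to longitude and 90° to latitude: 141.22113, 55.24810.
Field: 141.22113/20 → 7 → H, 55.24810/10 → 5 → F; chars HF.
Square: 1.22113/2 → 0, 5.24810/1 → 5; chars 05.
Subsquare: 1.22113/0.0833333 → 14 → o, 0.24810/0.0416667 → 5 → f; chars of.
Extended square: 0.05447/0.00833333 → 6, 0.03977/0.00416667 → 9; chars 69.

HF05of69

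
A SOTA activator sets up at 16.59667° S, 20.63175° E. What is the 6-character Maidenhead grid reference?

KH03hj

Offset from 180°W / 90°S: lon 200.6318°, lat 73.4033°.
Field: lon ⌊200.6318/20⌋ = 10 → K; lat ⌊73.4033/10⌋ = 7 → H.
Square: lon ⌊0.6318/2⌋ = 0; lat ⌊3.4033/1⌋ = 3.
Subsquare: lon ⌊0.6318/0.0833333⌋ = 7 → h; lat ⌊0.4033/0.0416667⌋ = 9 → j.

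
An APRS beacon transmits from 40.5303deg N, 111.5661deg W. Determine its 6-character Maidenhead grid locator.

DN40fm

Shift to the Maidenhead origin (180°W, 90°S): lon 68.4339, lat 130.5303.
Field: lon ⌊68.4339/20⌋ = 3 → D; lat ⌊130.5303/10⌋ = 13 → N.
Square: lon ⌊8.4339/2⌋ = 4; lat ⌊0.5303/1⌋ = 0.
Subsquare: lon ⌊0.4339/0.0833333⌋ = 5 → f; lat ⌊0.5303/0.0416667⌋ = 12 → m.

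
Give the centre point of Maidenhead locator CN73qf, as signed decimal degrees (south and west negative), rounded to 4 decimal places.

43.2292, -124.6250

Field C=2, N=13: +2·20° lon, +13·10° lat → SW at lon -140°, lat 40°.
Square 7, 3: +7·2° lon, +3·1° lat → SW at lon -126°, lat 43°.
Subsquare q=16, f=5: +16·0.0833333° lon, +5·0.0416667° lat → SW at lon -124.667°, lat 43.2083°.
Cell spans 0.0833333° lon × 0.0416667° lat. Centre is SW corner plus half of each.
latitude 43.2292, longitude -124.6250.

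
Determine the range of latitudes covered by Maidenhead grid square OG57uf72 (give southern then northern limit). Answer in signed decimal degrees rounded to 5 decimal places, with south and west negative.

-22.78333, -22.77917

Field O=14, G=6: +14·20° lon, +6·10° lat → SW at lon 100°, lat -30°.
Square 5, 7: +5·2° lon, +7·1° lat → SW at lon 110°, lat -23°.
Subsquare u=20, f=5: +20·0.0833333° lon, +5·0.0416667° lat → SW at lon 111.667°, lat -22.7917°.
Extended square 7, 2: +7·0.00833333° lon, +2·0.00416667° lat → SW at lon 111.725°, lat -22.7833°.
Cell spans 0.00833333° lon × 0.00416667° lat.
south -22.78333, north -22.77917.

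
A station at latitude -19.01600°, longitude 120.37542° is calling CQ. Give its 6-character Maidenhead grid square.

PH00ex

Add 180° to longitude and 90° to latitude: 300.3754, 70.9840.
Field: lon ⌊300.3754/20⌋ = 15 → P; lat ⌊70.9840/10⌋ = 7 → H.
Square: lon ⌊0.3754/2⌋ = 0; lat ⌊0.9840/1⌋ = 0.
Subsquare: lon ⌊0.3754/0.0833333⌋ = 4 → e; lat ⌊0.9840/0.0416667⌋ = 23 → x.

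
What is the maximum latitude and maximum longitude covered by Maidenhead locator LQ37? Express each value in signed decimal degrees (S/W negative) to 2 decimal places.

78.00, 48.00

Field L=11, Q=16: +11·20° lon, +16·10° lat → SW at lon 40°, lat 70°.
Square 3, 7: +3·2° lon, +7·1° lat → SW at lon 46°, lat 77°.
Cell spans 2° lon × 1° lat. NE corner is SW corner plus one full cell.
latitude 78.00, longitude 48.00.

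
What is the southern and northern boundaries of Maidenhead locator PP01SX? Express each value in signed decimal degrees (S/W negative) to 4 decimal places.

61.9583, 62.0000

Field P=15, P=15: +15·20° lon, +15·10° lat → SW at lon 120°, lat 60°.
Square 0, 1: +0·2° lon, +1·1° lat → SW at lon 120°, lat 61°.
Subsquare s=18, x=23: +18·0.0833333° lon, +23·0.0416667° lat → SW at lon 121.5°, lat 61.9583°.
Cell spans 0.0833333° lon × 0.0416667° lat.
south 61.9583, north 62.0000.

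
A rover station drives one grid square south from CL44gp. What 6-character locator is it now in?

CL44go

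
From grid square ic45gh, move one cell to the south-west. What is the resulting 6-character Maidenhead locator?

IC45fg

Longitude subsquare g = 6; −1 → 5 = f.
Latitude subsquare h = 7; −1 → 6 = g.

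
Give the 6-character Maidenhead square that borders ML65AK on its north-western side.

ML55xl

Longitude subsquare a = 0; −1 → -1, wraps to 23 = x, carry into square.
Longitude square 6; −1 → 5.
Latitude subsquare k = 10; +1 → 11 = l.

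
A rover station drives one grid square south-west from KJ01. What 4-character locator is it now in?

Longitude square 0; −1 → -1, wraps to 9, carry into field.
Longitude field K = 10; −1 → 9 = J.
Latitude square 1; −1 → 0.

JJ90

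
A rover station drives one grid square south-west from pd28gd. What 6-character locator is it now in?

PD28fc

Longitude subsquare g = 6; −1 → 5 = f.
Latitude subsquare d = 3; −1 → 2 = c.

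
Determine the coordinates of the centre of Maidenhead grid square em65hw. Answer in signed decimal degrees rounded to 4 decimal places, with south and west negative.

35.9375, -87.3750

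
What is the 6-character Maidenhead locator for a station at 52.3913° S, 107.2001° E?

Add 180° to longitude and 90° to latitude: 287.2001, 37.6087.
Field (20°×10°, letters A–R): lon ⌊287.2001/20⌋ = 14 → O; lat ⌊37.6087/10⌋ = 3 → D.
Square (2°×1°, digits 0–9): lon ⌊7.2001/2⌋ = 3; lat ⌊7.6087/1⌋ = 7.
Subsquare (5′×2.5′, letters a–x): lon ⌊1.2001/0.0833333⌋ = 14 → o; lat ⌊0.6087/0.0416667⌋ = 14 → o.

OD37oo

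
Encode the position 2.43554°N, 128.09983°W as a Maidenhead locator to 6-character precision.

CJ52wk

Offset from 180°W / 90°S: lon 51.9002°, lat 92.4355°.
Field: lon ⌊51.9002/20⌋ = 2 → C; lat ⌊92.4355/10⌋ = 9 → J.
Square: lon ⌊11.9002/2⌋ = 5; lat ⌊2.4355/1⌋ = 2.
Subsquare: lon ⌊1.9002/0.0833333⌋ = 22 → w; lat ⌊0.4355/0.0416667⌋ = 10 → k.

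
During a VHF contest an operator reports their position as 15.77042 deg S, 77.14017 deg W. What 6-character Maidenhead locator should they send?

Offset from 180°W / 90°S: lon 102.8598°, lat 74.2296°.
Field: lon ⌊102.8598/20⌋ = 5 → F; lat ⌊74.2296/10⌋ = 7 → H.
Square: lon ⌊2.8598/2⌋ = 1; lat ⌊4.2296/1⌋ = 4.
Subsquare: lon ⌊0.8598/0.0833333⌋ = 10 → k; lat ⌊0.2296/0.0416667⌋ = 5 → f.

FH14kf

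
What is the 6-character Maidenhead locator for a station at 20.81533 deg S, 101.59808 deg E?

OG09te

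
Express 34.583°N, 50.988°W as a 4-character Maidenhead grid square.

GM44

Offset from 180°W / 90°S: lon 129.01°, lat 124.58°.
Field: 129.01/20 → 6 → G, 124.58/10 → 12 → M; chars GM.
Square: 9.01/2 → 4, 4.58/1 → 4; chars 44.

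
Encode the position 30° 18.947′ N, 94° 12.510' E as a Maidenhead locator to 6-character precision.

Shift to the Maidenhead origin (180°W, 90°S): lon 274.2085, lat 120.3158.
Field: 274.2085/20 → 13 → N, 120.3158/10 → 12 → M; chars NM.
Square: 14.2085/2 → 7, 0.3158/1 → 0; chars 70.
Subsquare: 0.2085/0.0833333 → 2 → c, 0.3158/0.0416667 → 7 → h; chars ch.

NM70ch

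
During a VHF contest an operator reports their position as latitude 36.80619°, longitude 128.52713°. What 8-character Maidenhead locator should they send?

Shift to the Maidenhead origin (180°W, 90°S): lon 308.52713, lat 126.80619.
Field (20°×10°, letters A–R): lon ⌊308.52713/20⌋ = 15 → P; lat ⌊126.80619/10⌋ = 12 → M.
Square (2°×1°, digits 0–9): lon ⌊8.52713/2⌋ = 4; lat ⌊6.80619/1⌋ = 6.
Subsquare (5′×2.5′, letters a–x): lon ⌊0.52713/0.0833333⌋ = 6 → g; lat ⌊0.80619/0.0416667⌋ = 19 → t.
Extended square (30″×15″, digits 0–9): lon ⌊0.02713/0.00833333⌋ = 3; lat ⌊0.01452/0.00416667⌋ = 3.

PM46gt33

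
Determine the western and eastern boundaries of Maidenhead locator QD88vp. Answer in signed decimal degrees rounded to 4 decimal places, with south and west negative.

157.7500, 157.8333

Field Q=16, D=3: +16·20° lon, +3·10° lat → SW at lon 140°, lat -60°.
Square 8, 8: +8·2° lon, +8·1° lat → SW at lon 156°, lat -52°.
Subsquare v=21, p=15: +21·0.0833333° lon, +15·0.0416667° lat → SW at lon 157.75°, lat -51.375°.
Cell spans 0.0833333° lon × 0.0416667° lat.
west 157.7500, east 157.8333.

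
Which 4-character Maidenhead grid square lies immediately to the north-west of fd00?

Longitude square 0; −1 → -1, wraps to 9, carry into field.
Longitude field F = 5; −1 → 4 = E.
Latitude square 0; +1 → 1.

ED91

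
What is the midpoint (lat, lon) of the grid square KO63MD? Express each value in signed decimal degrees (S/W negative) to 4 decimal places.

Field K=10, O=14: +10·20° lon, +14·10° lat → SW at lon 20°, lat 50°.
Square 6, 3: +6·2° lon, +3·1° lat → SW at lon 32°, lat 53°.
Subsquare m=12, d=3: +12·0.0833333° lon, +3·0.0416667° lat → SW at lon 33°, lat 53.125°.
Cell spans 0.0833333° lon × 0.0416667° lat. Centre is SW corner plus half of each.
latitude 53.1458, longitude 33.0417.

53.1458, 33.0417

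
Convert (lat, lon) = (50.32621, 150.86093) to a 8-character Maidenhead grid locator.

QO50kh38

Add 180° to longitude and 90° to latitude: 330.86093, 140.32621.
Field: lon ⌊330.86093/20⌋ = 16 → Q; lat ⌊140.32621/10⌋ = 14 → O.
Square: lon ⌊10.86093/2⌋ = 5; lat ⌊0.32621/1⌋ = 0.
Subsquare: lon ⌊0.86093/0.0833333⌋ = 10 → k; lat ⌊0.32621/0.0416667⌋ = 7 → h.
Extended square: lon ⌊0.02760/0.00833333⌋ = 3; lat ⌊0.03454/0.00416667⌋ = 8.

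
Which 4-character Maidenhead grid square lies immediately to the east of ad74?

Longitude square 7; +1 → 8.
The latitude characters are unchanged.

AD84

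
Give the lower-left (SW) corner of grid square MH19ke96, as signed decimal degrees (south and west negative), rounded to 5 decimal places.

Field M=12, H=7: +12·20° lon, +7·10° lat → SW at lon 60°, lat -20°.
Square 1, 9: +1·2° lon, +9·1° lat → SW at lon 62°, lat -11°.
Subsquare k=10, e=4: +10·0.0833333° lon, +4·0.0416667° lat → SW at lon 62.8333°, lat -10.8333°.
Extended square 9, 6: +9·0.00833333° lon, +6·0.00416667° lat → SW at lon 62.9083°, lat -10.8083°.
latitude -10.80833, longitude 62.90833.

-10.80833, 62.90833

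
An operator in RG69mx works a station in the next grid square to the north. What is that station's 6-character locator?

RH60ma

Latitude subsquare x = 23; +1 → 24, wraps to 0 = a, carry into square.
Latitude square 9; +1 → 10, wraps to 0, carry into field.
Latitude field G = 6; +1 → 7 = H.
The longitude characters are unchanged.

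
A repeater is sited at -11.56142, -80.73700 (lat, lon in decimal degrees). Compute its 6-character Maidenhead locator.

EH98pk

Shift to the Maidenhead origin (180°W, 90°S): lon 99.2630, lat 78.4386.
Field: lon ⌊99.2630/20⌋ = 4 → E; lat ⌊78.4386/10⌋ = 7 → H.
Square: lon ⌊19.2630/2⌋ = 9; lat ⌊8.4386/1⌋ = 8.
Subsquare: lon ⌊1.2630/0.0833333⌋ = 15 → p; lat ⌊0.4386/0.0416667⌋ = 10 → k.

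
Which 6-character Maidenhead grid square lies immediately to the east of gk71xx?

GK81ax

Longitude subsquare x = 23; +1 → 24, wraps to 0 = a, carry into square.
Longitude square 7; +1 → 8.
The latitude characters are unchanged.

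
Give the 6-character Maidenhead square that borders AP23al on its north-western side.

AP13xm

Longitude subsquare a = 0; −1 → -1, wraps to 23 = x, carry into square.
Longitude square 2; −1 → 1.
Latitude subsquare l = 11; +1 → 12 = m.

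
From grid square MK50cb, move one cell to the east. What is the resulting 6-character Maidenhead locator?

MK50db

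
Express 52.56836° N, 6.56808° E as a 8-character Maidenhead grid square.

Shift to the Maidenhead origin (180°W, 90°S): lon 186.56808, lat 142.56836.
Field: lon ⌊186.56808/20⌋ = 9 → J; lat ⌊142.56836/10⌋ = 14 → O.
Square: lon ⌊6.56808/2⌋ = 3; lat ⌊2.56836/1⌋ = 2.
Subsquare: lon ⌊0.56808/0.0833333⌋ = 6 → g; lat ⌊0.56836/0.0416667⌋ = 13 → n.
Extended square: lon ⌊0.06808/0.00833333⌋ = 8; lat ⌊0.02669/0.00416667⌋ = 6.

JO32gn86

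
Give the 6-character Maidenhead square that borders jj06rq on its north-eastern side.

JJ06sr

Longitude subsquare r = 17; +1 → 18 = s.
Latitude subsquare q = 16; +1 → 17 = r.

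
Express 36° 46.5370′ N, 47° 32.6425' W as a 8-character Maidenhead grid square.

Add 180° to longitude and 90° to latitude: 132.45596, 126.77562.
Field (20°×10°, letters A–R): 132.45596/20 → 6 → G, 126.77562/10 → 12 → M; chars GM.
Square (2°×1°, digits 0–9): 12.45596/2 → 6, 6.77562/1 → 6; chars 66.
Subsquare (5′×2.5′, letters a–x): 0.45596/0.0833333 → 5 → f, 0.77562/0.0416667 → 18 → s; chars fs.
Extended square (30″×15″, digits 0–9): 0.03929/0.00833333 → 4, 0.02562/0.00416667 → 6; chars 46.

GM66fs46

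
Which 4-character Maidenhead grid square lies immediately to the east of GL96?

Longitude square 9; +1 → 10, wraps to 0, carry into field.
Longitude field G = 6; +1 → 7 = H.
The latitude characters are unchanged.

HL06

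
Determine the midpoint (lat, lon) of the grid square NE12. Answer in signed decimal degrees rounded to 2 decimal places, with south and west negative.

Field N=13, E=4: +13·20° lon, +4·10° lat → SW at lon 80°, lat -50°.
Square 1, 2: +1·2° lon, +2·1° lat → SW at lon 82°, lat -48°.
Cell spans 2° lon × 1° lat. Centre is SW corner plus half of each.
latitude -47.50, longitude 83.00.

-47.50, 83.00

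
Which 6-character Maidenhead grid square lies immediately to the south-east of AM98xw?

Longitude subsquare x = 23; +1 → 24, wraps to 0 = a, carry into square.
Longitude square 9; +1 → 10, wraps to 0, carry into field.
Longitude field A = 0; +1 → 1 = B.
Latitude subsquare w = 22; −1 → 21 = v.

BM08av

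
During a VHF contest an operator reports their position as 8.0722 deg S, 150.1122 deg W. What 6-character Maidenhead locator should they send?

Add 180° to longitude and 90° to latitude: 29.8878, 81.9278.
Field: lon ⌊29.8878/20⌋ = 1 → B; lat ⌊81.9278/10⌋ = 8 → I.
Square: lon ⌊9.8878/2⌋ = 4; lat ⌊1.9278/1⌋ = 1.
Subsquare: lon ⌊1.8878/0.0833333⌋ = 22 → w; lat ⌊0.9278/0.0416667⌋ = 22 → w.

BI41ww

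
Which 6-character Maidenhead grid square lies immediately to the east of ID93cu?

ID93du

Longitude subsquare c = 2; +1 → 3 = d.
The latitude characters are unchanged.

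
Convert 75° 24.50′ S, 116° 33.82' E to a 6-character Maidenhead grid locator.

OB84go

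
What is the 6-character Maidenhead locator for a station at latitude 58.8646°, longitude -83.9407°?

EO88au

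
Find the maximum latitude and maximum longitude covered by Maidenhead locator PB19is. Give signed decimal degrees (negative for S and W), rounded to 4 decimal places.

-70.2083, 122.7500

Field P=15, B=1: +15·20° lon, +1·10° lat → SW at lon 120°, lat -80°.
Square 1, 9: +1·2° lon, +9·1° lat → SW at lon 122°, lat -71°.
Subsquare i=8, s=18: +8·0.0833333° lon, +18·0.0416667° lat → SW at lon 122.667°, lat -70.25°.
Cell spans 0.0833333° lon × 0.0416667° lat. NE corner is SW corner plus one full cell.
latitude -70.2083, longitude 122.7500.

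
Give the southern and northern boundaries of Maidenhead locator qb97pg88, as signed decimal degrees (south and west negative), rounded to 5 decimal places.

-72.71667, -72.71250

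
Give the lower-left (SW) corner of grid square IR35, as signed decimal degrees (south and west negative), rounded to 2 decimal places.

85.00, -14.00

Field I=8, R=17: +8·20° lon, +17·10° lat → SW at lon -20°, lat 80°.
Square 3, 5: +3·2° lon, +5·1° lat → SW at lon -14°, lat 85°.
latitude 85.00, longitude -14.00.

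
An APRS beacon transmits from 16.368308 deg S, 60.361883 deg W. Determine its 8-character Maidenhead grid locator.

FH93tp61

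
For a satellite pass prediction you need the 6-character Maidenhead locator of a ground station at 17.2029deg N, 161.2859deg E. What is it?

RK07pe

Offset from 180°W / 90°S: lon 341.2859°, lat 107.2029°.
Field (20°×10°, letters A–R): 341.2859/20 → 17 → R, 107.2029/10 → 10 → K; chars RK.
Square (2°×1°, digits 0–9): 1.2859/2 → 0, 7.2029/1 → 7; chars 07.
Subsquare (5′×2.5′, letters a–x): 1.2859/0.0833333 → 15 → p, 0.2029/0.0416667 → 4 → e; chars pe.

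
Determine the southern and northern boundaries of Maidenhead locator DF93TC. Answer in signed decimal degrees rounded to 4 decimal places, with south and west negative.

-36.9167, -36.8750

Field D=3, F=5: +3·20° lon, +5·10° lat → SW at lon -120°, lat -40°.
Square 9, 3: +9·2° lon, +3·1° lat → SW at lon -102°, lat -37°.
Subsquare t=19, c=2: +19·0.0833333° lon, +2·0.0416667° lat → SW at lon -100.417°, lat -36.9167°.
Cell spans 0.0833333° lon × 0.0416667° lat.
south -36.9167, north -36.8750.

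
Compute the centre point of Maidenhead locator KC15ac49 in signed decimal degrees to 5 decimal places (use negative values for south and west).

-64.87708, 22.03750

Field K=10, C=2: +10·20° lon, +2·10° lat → SW at lon 20°, lat -70°.
Square 1, 5: +1·2° lon, +5·1° lat → SW at lon 22°, lat -65°.
Subsquare a=0, c=2: +0·0.0833333° lon, +2·0.0416667° lat → SW at lon 22°, lat -64.9167°.
Extended square 4, 9: +4·0.00833333° lon, +9·0.00416667° lat → SW at lon 22.0333°, lat -64.8792°.
Cell spans 0.00833333° lon × 0.00416667° lat. Centre is SW corner plus half of each.
latitude -64.87708, longitude 22.03750.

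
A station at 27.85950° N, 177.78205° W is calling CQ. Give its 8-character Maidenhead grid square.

Shift to the Maidenhead origin (180°W, 90°S): lon 2.21795, lat 117.85950.
Field (20°×10°, letters A–R): lon ⌊2.21795/20⌋ = 0 → A; lat ⌊117.85950/10⌋ = 11 → L.
Square (2°×1°, digits 0–9): lon ⌊2.21795/2⌋ = 1; lat ⌊7.85950/1⌋ = 7.
Subsquare (5′×2.5′, letters a–x): lon ⌊0.21795/0.0833333⌋ = 2 → c; lat ⌊0.85950/0.0416667⌋ = 20 → u.
Extended square (30″×15″, digits 0–9): lon ⌊0.05128/0.00833333⌋ = 6; lat ⌊0.02617/0.00416667⌋ = 6.

AL17cu66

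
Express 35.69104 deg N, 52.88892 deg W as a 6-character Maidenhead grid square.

GM35nq

Shift to the Maidenhead origin (180°W, 90°S): lon 127.1111, lat 125.6910.
Field (20°×10°, letters A–R): 127.1111/20 → 6 → G, 125.6910/10 → 12 → M; chars GM.
Square (2°×1°, digits 0–9): 7.1111/2 → 3, 5.6910/1 → 5; chars 35.
Subsquare (5′×2.5′, letters a–x): 1.1111/0.0833333 → 13 → n, 0.6910/0.0416667 → 16 → q; chars nq.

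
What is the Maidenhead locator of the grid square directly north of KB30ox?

Latitude subsquare x = 23; +1 → 24, wraps to 0 = a, carry into square.
Latitude square 0; +1 → 1.
The longitude characters are unchanged.

KB31oa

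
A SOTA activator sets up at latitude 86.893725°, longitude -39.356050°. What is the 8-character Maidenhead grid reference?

HR06hv74

Add 180° to longitude and 90° to latitude: 140.64395, 176.89373.
Field: 140.64395/20 → 7 → H, 176.89373/10 → 17 → R; chars HR.
Square: 0.64395/2 → 0, 6.89373/1 → 6; chars 06.
Subsquare: 0.64395/0.0833333 → 7 → h, 0.89373/0.0416667 → 21 → v; chars hv.
Extended square: 0.06062/0.00833333 → 7, 0.01873/0.00416667 → 4; chars 74.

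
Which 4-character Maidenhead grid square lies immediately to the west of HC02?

GC92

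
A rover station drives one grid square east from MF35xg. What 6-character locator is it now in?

Longitude subsquare x = 23; +1 → 24, wraps to 0 = a, carry into square.
Longitude square 3; +1 → 4.
The latitude characters are unchanged.

MF45ag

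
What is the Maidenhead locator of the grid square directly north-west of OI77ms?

Longitude subsquare m = 12; −1 → 11 = l.
Latitude subsquare s = 18; +1 → 19 = t.

OI77lt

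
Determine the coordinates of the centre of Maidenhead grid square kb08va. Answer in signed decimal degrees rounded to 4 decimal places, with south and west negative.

-71.9792, 21.7917

Field K=10, B=1: +10·20° lon, +1·10° lat → SW at lon 20°, lat -80°.
Square 0, 8: +0·2° lon, +8·1° lat → SW at lon 20°, lat -72°.
Subsquare v=21, a=0: +21·0.0833333° lon, +0·0.0416667° lat → SW at lon 21.75°, lat -72°.
Cell spans 0.0833333° lon × 0.0416667° lat. Centre is SW corner plus half of each.
latitude -71.9792, longitude 21.7917.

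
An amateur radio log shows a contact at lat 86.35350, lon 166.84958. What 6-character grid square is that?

RR36ki

Add 180° to longitude and 90° to latitude: 346.8496, 176.3535.
Field (20°×10°, letters A–R): lon ⌊346.8496/20⌋ = 17 → R; lat ⌊176.3535/10⌋ = 17 → R.
Square (2°×1°, digits 0–9): lon ⌊6.8496/2⌋ = 3; lat ⌊6.3535/1⌋ = 6.
Subsquare (5′×2.5′, letters a–x): lon ⌊0.8496/0.0833333⌋ = 10 → k; lat ⌊0.3535/0.0416667⌋ = 8 → i.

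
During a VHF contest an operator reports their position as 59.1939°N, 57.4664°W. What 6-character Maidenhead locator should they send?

GO19ge

Add 180° to longitude and 90° to latitude: 122.5336, 149.1939.
Field: lon ⌊122.5336/20⌋ = 6 → G; lat ⌊149.1939/10⌋ = 14 → O.
Square: lon ⌊2.5336/2⌋ = 1; lat ⌊9.1939/1⌋ = 9.
Subsquare: lon ⌊0.5336/0.0833333⌋ = 6 → g; lat ⌊0.1939/0.0416667⌋ = 4 → e.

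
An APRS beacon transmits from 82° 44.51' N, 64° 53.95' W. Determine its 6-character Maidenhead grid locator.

FR72nr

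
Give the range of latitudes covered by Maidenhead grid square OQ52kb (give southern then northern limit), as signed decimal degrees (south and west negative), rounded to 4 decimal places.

72.0417, 72.0833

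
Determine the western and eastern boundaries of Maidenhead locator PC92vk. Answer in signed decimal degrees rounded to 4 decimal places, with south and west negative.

139.7500, 139.8333

Field P=15, C=2: +15·20° lon, +2·10° lat → SW at lon 120°, lat -70°.
Square 9, 2: +9·2° lon, +2·1° lat → SW at lon 138°, lat -68°.
Subsquare v=21, k=10: +21·0.0833333° lon, +10·0.0416667° lat → SW at lon 139.75°, lat -67.5833°.
Cell spans 0.0833333° lon × 0.0416667° lat.
west 139.7500, east 139.8333.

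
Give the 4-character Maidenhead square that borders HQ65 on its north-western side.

Longitude square 6; −1 → 5.
Latitude square 5; +1 → 6.

HQ56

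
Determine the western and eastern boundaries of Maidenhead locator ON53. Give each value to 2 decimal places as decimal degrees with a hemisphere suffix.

110.00° E, 112.00° E

Field O=14, N=13: +14·20° lon, +13·10° lat → SW at lon 100°, lat 40°.
Square 5, 3: +5·2° lon, +3·1° lat → SW at lon 110°, lat 43°.
Cell spans 2° lon × 1° lat.
west 110.00° E, east 112.00° E.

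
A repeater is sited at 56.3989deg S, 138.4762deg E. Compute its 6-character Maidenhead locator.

Offset from 180°W / 90°S: lon 318.4762°, lat 33.6011°.
Field: 318.4762/20 → 15 → P, 33.6011/10 → 3 → D; chars PD.
Square: 18.4762/2 → 9, 3.6011/1 → 3; chars 93.
Subsquare: 0.4762/0.0833333 → 5 → f, 0.6011/0.0416667 → 14 → o; chars fo.

PD93fo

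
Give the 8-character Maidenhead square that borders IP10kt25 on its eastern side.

Longitude extended square 2; +1 → 3.
The latitude characters are unchanged.

IP10kt35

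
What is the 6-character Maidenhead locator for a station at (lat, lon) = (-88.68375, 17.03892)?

Shift to the Maidenhead origin (180°W, 90°S): lon 197.0389, lat 1.3162.
Field: 197.0389/20 → 9 → J, 1.3162/10 → 0 → A; chars JA.
Square: 17.0389/2 → 8, 1.3162/1 → 1; chars 81.
Subsquare: 1.0389/0.0833333 → 12 → m, 0.3162/0.0416667 → 7 → h; chars mh.

JA81mh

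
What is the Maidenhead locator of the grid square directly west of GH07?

FH97

Longitude square 0; −1 → -1, wraps to 9, carry into field.
Longitude field G = 6; −1 → 5 = F.
The latitude characters are unchanged.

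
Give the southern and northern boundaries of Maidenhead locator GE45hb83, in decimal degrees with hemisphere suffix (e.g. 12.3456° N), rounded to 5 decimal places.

Field G=6, E=4: +6·20° lon, +4·10° lat → SW at lon -60°, lat -50°.
Square 4, 5: +4·2° lon, +5·1° lat → SW at lon -52°, lat -45°.
Subsquare h=7, b=1: +7·0.0833333° lon, +1·0.0416667° lat → SW at lon -51.4167°, lat -44.9583°.
Extended square 8, 3: +8·0.00833333° lon, +3·0.00416667° lat → SW at lon -51.35°, lat -44.9458°.
Cell spans 0.00833333° lon × 0.00416667° lat.
south 44.94583° S, north 44.94167° S.

44.94583° S, 44.94167° S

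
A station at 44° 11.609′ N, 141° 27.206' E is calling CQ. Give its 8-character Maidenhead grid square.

QN04re46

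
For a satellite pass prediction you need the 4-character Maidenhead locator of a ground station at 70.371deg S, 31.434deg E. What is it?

KB59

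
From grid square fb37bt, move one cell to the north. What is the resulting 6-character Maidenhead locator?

Latitude subsquare t = 19; +1 → 20 = u.
The longitude characters are unchanged.

FB37bu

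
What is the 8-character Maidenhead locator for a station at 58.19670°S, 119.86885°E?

OD91wt42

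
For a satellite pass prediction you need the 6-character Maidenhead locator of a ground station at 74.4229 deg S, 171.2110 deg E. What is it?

Shift to the Maidenhead origin (180°W, 90°S): lon 351.2110, lat 15.5771.
Field (20°×10°, letters A–R): 351.2110/20 → 17 → R, 15.5771/10 → 1 → B; chars RB.
Square (2°×1°, digits 0–9): 11.2110/2 → 5, 5.5771/1 → 5; chars 55.
Subsquare (5′×2.5′, letters a–x): 1.2110/0.0833333 → 14 → o, 0.5771/0.0416667 → 13 → n; chars on.

RB55on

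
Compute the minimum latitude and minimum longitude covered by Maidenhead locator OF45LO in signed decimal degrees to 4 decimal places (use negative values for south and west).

-34.4167, 108.9167

Field O=14, F=5: +14·20° lon, +5·10° lat → SW at lon 100°, lat -40°.
Square 4, 5: +4·2° lon, +5·1° lat → SW at lon 108°, lat -35°.
Subsquare l=11, o=14: +11·0.0833333° lon, +14·0.0416667° lat → SW at lon 108.917°, lat -34.4167°.
latitude -34.4167, longitude 108.9167.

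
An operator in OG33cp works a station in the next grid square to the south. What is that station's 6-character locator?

OG33co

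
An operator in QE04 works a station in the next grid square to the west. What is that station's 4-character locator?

PE94

Longitude square 0; −1 → -1, wraps to 9, carry into field.
Longitude field Q = 16; −1 → 15 = P.
The latitude characters are unchanged.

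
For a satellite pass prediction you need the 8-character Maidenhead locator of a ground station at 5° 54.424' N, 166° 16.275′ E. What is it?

RJ35dv27

Add 180° to longitude and 90° to latitude: 346.27125, 95.90707.
Field: 346.27125/20 → 17 → R, 95.90707/10 → 9 → J; chars RJ.
Square: 6.27125/2 → 3, 5.90707/1 → 5; chars 35.
Subsquare: 0.27125/0.0833333 → 3 → d, 0.90707/0.0416667 → 21 → v; chars dv.
Extended square: 0.02125/0.00833333 → 2, 0.03207/0.00416667 → 7; chars 27.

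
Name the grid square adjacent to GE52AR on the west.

Longitude subsquare a = 0; −1 → -1, wraps to 23 = x, carry into square.
Longitude square 5; −1 → 4.
The latitude characters are unchanged.

GE42xr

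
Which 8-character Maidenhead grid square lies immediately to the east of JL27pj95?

JL27qj05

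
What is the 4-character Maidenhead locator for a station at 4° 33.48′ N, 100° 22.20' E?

OJ04

Offset from 180°W / 90°S: lon 280.37°, lat 94.56°.
Field (20°×10°, letters A–R): lon ⌊280.37/20⌋ = 14 → O; lat ⌊94.56/10⌋ = 9 → J.
Square (2°×1°, digits 0–9): lon ⌊0.37/2⌋ = 0; lat ⌊4.56/1⌋ = 4.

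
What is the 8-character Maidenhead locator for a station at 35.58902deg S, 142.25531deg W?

BF84uj98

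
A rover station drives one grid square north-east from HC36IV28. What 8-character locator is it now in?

HC36iv39

Longitude extended square 2; +1 → 3.
Latitude extended square 8; +1 → 9.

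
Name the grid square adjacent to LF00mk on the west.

LF00lk

Longitude subsquare m = 12; −1 → 11 = l.
The latitude characters are unchanged.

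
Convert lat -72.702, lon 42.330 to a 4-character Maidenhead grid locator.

Offset from 180°W / 90°S: lon 222.33°, lat 17.30°.
Field: lon ⌊222.33/20⌋ = 11 → L; lat ⌊17.30/10⌋ = 1 → B.
Square: lon ⌊2.33/2⌋ = 1; lat ⌊7.30/1⌋ = 7.

LB17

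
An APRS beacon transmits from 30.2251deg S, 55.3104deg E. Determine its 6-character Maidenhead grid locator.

Shift to the Maidenhead origin (180°W, 90°S): lon 235.3104, lat 59.7749.
Field: 235.3104/20 → 11 → L, 59.7749/10 → 5 → F; chars LF.
Square: 15.3104/2 → 7, 9.7749/1 → 9; chars 79.
Subsquare: 1.3104/0.0833333 → 15 → p, 0.7749/0.0416667 → 18 → s; chars ps.

LF79ps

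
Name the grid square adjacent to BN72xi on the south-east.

BN82ah

Longitude subsquare x = 23; +1 → 24, wraps to 0 = a, carry into square.
Longitude square 7; +1 → 8.
Latitude subsquare i = 8; −1 → 7 = h.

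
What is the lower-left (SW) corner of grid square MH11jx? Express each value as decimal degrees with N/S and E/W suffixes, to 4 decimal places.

18.0417° S, 62.7500° E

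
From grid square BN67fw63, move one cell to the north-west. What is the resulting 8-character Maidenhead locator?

BN67fw54

Longitude extended square 6; −1 → 5.
Latitude extended square 3; +1 → 4.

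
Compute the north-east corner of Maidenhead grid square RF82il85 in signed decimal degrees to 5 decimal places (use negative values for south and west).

Field R=17, F=5: +17·20° lon, +5·10° lat → SW at lon 160°, lat -40°.
Square 8, 2: +8·2° lon, +2·1° lat → SW at lon 176°, lat -38°.
Subsquare i=8, l=11: +8·0.0833333° lon, +11·0.0416667° lat → SW at lon 176.667°, lat -37.5417°.
Extended square 8, 5: +8·0.00833333° lon, +5·0.00416667° lat → SW at lon 176.733°, lat -37.5208°.
Cell spans 0.00833333° lon × 0.00416667° lat. NE corner is SW corner plus one full cell.
latitude -37.51667, longitude 176.74167.

-37.51667, 176.74167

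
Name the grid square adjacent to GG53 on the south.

Latitude square 3; −1 → 2.
The longitude characters are unchanged.

GG52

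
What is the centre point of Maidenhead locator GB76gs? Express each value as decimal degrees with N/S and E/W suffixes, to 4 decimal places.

Field G=6, B=1: +6·20° lon, +1·10° lat → SW at lon -60°, lat -80°.
Square 7, 6: +7·2° lon, +6·1° lat → SW at lon -46°, lat -74°.
Subsquare g=6, s=18: +6·0.0833333° lon, +18·0.0416667° lat → SW at lon -45.5°, lat -73.25°.
Cell spans 0.0833333° lon × 0.0416667° lat. Centre is SW corner plus half of each.
latitude 73.2292° S, longitude 45.4583° W.

73.2292° S, 45.4583° W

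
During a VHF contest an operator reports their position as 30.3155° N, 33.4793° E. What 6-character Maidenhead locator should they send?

KM60rh

Offset from 180°W / 90°S: lon 213.4793°, lat 120.3155°.
Field: 213.4793/20 → 10 → K, 120.3155/10 → 12 → M; chars KM.
Square: 13.4793/2 → 6, 0.3155/1 → 0; chars 60.
Subsquare: 1.4793/0.0833333 → 17 → r, 0.3155/0.0416667 → 7 → h; chars rh.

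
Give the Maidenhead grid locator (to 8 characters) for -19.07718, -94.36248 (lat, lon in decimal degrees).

EH20tw61

Shift to the Maidenhead origin (180°W, 90°S): lon 85.63752, lat 70.92282.
Field (20°×10°, letters A–R): lon ⌊85.63752/20⌋ = 4 → E; lat ⌊70.92282/10⌋ = 7 → H.
Square (2°×1°, digits 0–9): lon ⌊5.63752/2⌋ = 2; lat ⌊0.92282/1⌋ = 0.
Subsquare (5′×2.5′, letters a–x): lon ⌊1.63752/0.0833333⌋ = 19 → t; lat ⌊0.92282/0.0416667⌋ = 22 → w.
Extended square (30″×15″, digits 0–9): lon ⌊0.05419/0.00833333⌋ = 6; lat ⌊0.00615/0.00416667⌋ = 1.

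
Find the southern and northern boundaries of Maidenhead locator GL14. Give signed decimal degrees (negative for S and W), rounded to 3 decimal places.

24.000, 25.000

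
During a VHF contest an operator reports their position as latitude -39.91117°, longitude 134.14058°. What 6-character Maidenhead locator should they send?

PF70bc

Offset from 180°W / 90°S: lon 314.1406°, lat 50.0888°.
Field: 314.1406/20 → 15 → P, 50.0888/10 → 5 → F; chars PF.
Square: 14.1406/2 → 7, 0.0888/1 → 0; chars 70.
Subsquare: 0.1406/0.0833333 → 1 → b, 0.0888/0.0416667 → 2 → c; chars bc.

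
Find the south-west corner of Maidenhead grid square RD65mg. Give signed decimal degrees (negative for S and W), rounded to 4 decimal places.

Field R=17, D=3: +17·20° lon, +3·10° lat → SW at lon 160°, lat -60°.
Square 6, 5: +6·2° lon, +5·1° lat → SW at lon 172°, lat -55°.
Subsquare m=12, g=6: +12·0.0833333° lon, +6·0.0416667° lat → SW at lon 173°, lat -54.75°.
latitude -54.7500, longitude 173.0000.

-54.7500, 173.0000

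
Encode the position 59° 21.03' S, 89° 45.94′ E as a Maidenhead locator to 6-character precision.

Offset from 180°W / 90°S: lon 269.7657°, lat 30.6495°.
Field: 269.7657/20 → 13 → N, 30.6495/10 → 3 → D; chars ND.
Square: 9.7657/2 → 4, 0.6495/1 → 0; chars 40.
Subsquare: 1.7657/0.0833333 → 21 → v, 0.6495/0.0416667 → 15 → p; chars vp.

ND40vp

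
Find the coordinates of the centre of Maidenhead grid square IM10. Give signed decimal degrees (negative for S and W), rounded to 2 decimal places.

30.50, -17.00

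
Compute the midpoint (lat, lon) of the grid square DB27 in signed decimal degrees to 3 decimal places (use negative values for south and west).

-72.500, -115.000

Field D=3, B=1: +3·20° lon, +1·10° lat → SW at lon -120°, lat -80°.
Square 2, 7: +2·2° lon, +7·1° lat → SW at lon -116°, lat -73°.
Cell spans 2° lon × 1° lat. Centre is SW corner plus half of each.
latitude -72.500, longitude -115.000.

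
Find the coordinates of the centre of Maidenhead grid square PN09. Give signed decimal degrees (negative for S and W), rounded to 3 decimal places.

Field P=15, N=13: +15·20° lon, +13·10° lat → SW at lon 120°, lat 40°.
Square 0, 9: +0·2° lon, +9·1° lat → SW at lon 120°, lat 49°.
Cell spans 2° lon × 1° lat. Centre is SW corner plus half of each.
latitude 49.500, longitude 121.000.

49.500, 121.000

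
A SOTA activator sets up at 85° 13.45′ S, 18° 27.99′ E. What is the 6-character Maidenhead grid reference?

JA94fs

Add 180° to longitude and 90° to latitude: 198.4665, 4.7758.
Field: 198.4665/20 → 9 → J, 4.7758/10 → 0 → A; chars JA.
Square: 18.4665/2 → 9, 4.7758/1 → 4; chars 94.
Subsquare: 0.4665/0.0833333 → 5 → f, 0.7758/0.0416667 → 18 → s; chars fs.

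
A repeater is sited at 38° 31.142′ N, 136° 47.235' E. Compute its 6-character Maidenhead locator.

PM88jm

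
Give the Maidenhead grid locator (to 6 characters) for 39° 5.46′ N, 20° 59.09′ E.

Add 180° to longitude and 90° to latitude: 200.9848, 129.0910.
Field: 200.9848/20 → 10 → K, 129.0910/10 → 12 → M; chars KM.
Square: 0.9848/2 → 0, 9.0910/1 → 9; chars 09.
Subsquare: 0.9848/0.0833333 → 11 → l, 0.0910/0.0416667 → 2 → c; chars lc.

KM09lc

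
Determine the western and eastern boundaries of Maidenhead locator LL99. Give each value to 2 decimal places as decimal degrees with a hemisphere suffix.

Field L=11, L=11: +11·20° lon, +11·10° lat → SW at lon 40°, lat 20°.
Square 9, 9: +9·2° lon, +9·1° lat → SW at lon 58°, lat 29°.
Cell spans 2° lon × 1° lat.
west 58.00° E, east 60.00° E.

58.00° E, 60.00° E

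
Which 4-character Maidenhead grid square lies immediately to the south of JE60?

JD69

Latitude square 0; −1 → -1, wraps to 9, carry into field.
Latitude field E = 4; −1 → 3 = D.
The longitude characters are unchanged.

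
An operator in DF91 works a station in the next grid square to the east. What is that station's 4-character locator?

EF01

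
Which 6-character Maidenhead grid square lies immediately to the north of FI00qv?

FI00qw

Latitude subsquare v = 21; +1 → 22 = w.
The longitude characters are unchanged.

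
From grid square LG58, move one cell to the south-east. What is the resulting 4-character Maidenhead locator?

LG67

Longitude square 5; +1 → 6.
Latitude square 8; −1 → 7.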